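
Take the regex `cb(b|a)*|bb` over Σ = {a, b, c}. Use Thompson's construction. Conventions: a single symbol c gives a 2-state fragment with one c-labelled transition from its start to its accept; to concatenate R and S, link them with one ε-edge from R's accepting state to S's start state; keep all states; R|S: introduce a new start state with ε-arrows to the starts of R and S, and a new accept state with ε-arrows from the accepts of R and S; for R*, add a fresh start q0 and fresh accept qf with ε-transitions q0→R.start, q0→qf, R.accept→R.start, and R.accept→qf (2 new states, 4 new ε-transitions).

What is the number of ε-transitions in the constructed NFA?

15

Building bottom-up:
Each of the 6 symbol leaves contributes 0 ε-transitions.
  b|a = 4 ε-transitions
  (b|a)* = 8 ε-transitions
  cb(b|a)* = 10 ε-transitions
  bb = 1 ε-transition
  cb(b|a)*|bb = 15 ε-transitions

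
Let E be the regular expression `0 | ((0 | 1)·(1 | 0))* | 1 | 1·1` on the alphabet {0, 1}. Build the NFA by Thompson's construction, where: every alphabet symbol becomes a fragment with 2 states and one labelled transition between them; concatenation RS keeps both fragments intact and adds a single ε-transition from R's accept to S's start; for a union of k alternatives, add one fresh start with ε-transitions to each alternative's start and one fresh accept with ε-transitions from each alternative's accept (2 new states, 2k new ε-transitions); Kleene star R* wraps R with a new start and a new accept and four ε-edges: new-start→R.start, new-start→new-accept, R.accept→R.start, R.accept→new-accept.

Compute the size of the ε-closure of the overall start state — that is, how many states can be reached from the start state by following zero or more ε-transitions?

10

Compute the ε-closure size of each fragment's start state recursively; a symbol fragment's start has no outgoing ε-edge, so its closure is just itself (size 1).
  0 | 1 → new start ε-reaches every alternative's start; none of them accept ε, so the new accept is not reached: |ε-closure| = 1 + 1 + 1 = 3
  1 | 0 → new start ε-reaches every alternative's start; none of them accept ε, so the new accept is not reached: |ε-closure| = 1 + 1 + 1 = 3
  (0 | 1)·(1 | 0) → |ε-closure| equals the left operand's closure size = 3 (its accept is not ε-reachable, so the closure stops there)
  ((0 | 1)·(1 | 0))* → the star's fresh start ε-reaches both the body's start and the fresh accept: |ε-closure| = 2 + 3 = 5
  1·1 → same as the first factor's closure: |ε-closure| = 1
  0 | ((0 | 1)·(1 | 0))* | 1 | 1·1 → |ε-closure| = 1 (new start) + (1 + 5 + 1 + 1) + 1 (new accept, since some branch ε-reaches its own accept) = 10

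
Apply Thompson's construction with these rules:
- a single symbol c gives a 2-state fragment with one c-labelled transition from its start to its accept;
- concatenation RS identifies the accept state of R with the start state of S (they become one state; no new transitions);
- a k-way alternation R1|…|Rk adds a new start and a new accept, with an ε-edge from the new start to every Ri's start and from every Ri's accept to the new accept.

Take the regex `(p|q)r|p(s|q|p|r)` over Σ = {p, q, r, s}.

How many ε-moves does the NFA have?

16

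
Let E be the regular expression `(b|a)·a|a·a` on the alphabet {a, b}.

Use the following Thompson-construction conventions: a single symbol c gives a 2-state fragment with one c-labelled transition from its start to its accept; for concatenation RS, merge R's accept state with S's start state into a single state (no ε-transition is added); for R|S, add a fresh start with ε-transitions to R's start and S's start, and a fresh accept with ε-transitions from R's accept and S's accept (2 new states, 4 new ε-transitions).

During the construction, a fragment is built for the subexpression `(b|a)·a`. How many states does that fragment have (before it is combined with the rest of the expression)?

Fragment for `(b|a)·a`:
Each of the 3 symbol leaves contributes a 2-state fragment.
  b|a : 6 states
  (b|a)·a : 7 states

7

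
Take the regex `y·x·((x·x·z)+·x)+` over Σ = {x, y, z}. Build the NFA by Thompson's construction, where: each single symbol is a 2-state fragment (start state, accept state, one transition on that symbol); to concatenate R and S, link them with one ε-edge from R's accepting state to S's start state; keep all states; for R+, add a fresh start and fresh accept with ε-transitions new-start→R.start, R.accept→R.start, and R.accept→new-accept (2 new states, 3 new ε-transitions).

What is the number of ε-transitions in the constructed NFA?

11

Bottom-up over the parse tree:
Each of the 6 symbol leaves contributes 0 ε-transitions.
  x·x·z = 2 ε-transitions
  (x·x·z)+ = 5 ε-transitions
  (x·x·z)+·x = 6 ε-transitions
  ((x·x·z)+·x)+ = 9 ε-transitions
  y·x·((x·x·z)+·x)+ = 11 ε-transitions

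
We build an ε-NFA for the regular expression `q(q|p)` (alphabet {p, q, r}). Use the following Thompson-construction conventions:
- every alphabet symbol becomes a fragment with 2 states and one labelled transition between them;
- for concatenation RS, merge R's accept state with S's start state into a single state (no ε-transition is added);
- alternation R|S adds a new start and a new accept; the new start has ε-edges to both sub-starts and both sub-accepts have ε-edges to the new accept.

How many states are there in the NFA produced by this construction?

Per subexpression:
Each of the 3 symbol leaves contributes a 2-state fragment.
  q|p → 6 states
  q(q|p) → 7 states

7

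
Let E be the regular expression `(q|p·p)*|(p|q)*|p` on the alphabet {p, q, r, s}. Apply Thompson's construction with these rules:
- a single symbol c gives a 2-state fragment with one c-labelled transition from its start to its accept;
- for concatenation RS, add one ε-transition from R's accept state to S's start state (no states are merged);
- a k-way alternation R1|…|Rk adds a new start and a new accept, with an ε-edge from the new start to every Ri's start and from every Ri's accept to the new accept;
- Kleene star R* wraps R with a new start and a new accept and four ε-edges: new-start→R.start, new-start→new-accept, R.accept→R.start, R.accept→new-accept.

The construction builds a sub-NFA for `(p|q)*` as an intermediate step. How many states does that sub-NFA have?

Fragment for `(p|q)*`:
Each of the 2 symbol leaves contributes a 2-state fragment.
  p|q — 6 states
  (p|q)* — 8 states

8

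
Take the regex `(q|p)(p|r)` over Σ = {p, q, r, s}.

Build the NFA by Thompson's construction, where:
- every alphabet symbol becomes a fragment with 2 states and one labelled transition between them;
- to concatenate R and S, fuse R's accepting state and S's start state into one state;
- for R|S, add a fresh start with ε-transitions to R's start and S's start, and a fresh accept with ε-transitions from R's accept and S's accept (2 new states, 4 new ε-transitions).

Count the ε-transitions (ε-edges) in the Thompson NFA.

Bottom-up over the parse tree:
Each of the 4 symbol leaves contributes 0 ε-transitions.
  q|p : 4 ε-transitions
  p|r : 4 ε-transitions
  (q|p)(p|r) : 8 ε-transitions

8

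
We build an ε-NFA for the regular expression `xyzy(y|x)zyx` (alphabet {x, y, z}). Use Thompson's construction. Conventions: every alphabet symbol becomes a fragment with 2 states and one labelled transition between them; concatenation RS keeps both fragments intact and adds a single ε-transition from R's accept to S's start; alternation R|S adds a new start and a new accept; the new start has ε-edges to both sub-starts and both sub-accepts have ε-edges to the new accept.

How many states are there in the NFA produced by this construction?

Building bottom-up:
Each of the 9 symbol leaves contributes a 2-state fragment.
  y|x — 6 states
  xyzy(y|x)zyx — 20 states

20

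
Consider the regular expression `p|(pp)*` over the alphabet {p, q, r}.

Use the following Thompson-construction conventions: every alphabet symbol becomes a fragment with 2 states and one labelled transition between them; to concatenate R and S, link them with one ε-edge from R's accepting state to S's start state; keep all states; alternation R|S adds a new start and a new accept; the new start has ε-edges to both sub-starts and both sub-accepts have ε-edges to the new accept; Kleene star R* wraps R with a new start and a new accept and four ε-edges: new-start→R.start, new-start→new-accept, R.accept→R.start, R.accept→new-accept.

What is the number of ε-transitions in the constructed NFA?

By structural recursion:
Each of the 3 symbol leaves contributes 0 ε-transitions.
  pp → 1 ε-transition
  (pp)* → 5 ε-transitions
  p|(pp)* → 9 ε-transitions

9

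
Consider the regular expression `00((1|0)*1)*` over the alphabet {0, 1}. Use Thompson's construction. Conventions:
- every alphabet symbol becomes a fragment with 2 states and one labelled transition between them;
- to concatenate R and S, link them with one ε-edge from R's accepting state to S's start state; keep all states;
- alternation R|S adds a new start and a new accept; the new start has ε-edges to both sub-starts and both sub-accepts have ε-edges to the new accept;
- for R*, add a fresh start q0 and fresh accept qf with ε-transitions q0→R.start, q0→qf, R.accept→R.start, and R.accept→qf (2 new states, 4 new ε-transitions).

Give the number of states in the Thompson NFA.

16

Building bottom-up:
Each of the 5 symbol leaves contributes a 2-state fragment.
  1|0 = 6 states
  (1|0)* = 8 states
  (1|0)*1 = 10 states
  ((1|0)*1)* = 12 states
  00((1|0)*1)* = 16 states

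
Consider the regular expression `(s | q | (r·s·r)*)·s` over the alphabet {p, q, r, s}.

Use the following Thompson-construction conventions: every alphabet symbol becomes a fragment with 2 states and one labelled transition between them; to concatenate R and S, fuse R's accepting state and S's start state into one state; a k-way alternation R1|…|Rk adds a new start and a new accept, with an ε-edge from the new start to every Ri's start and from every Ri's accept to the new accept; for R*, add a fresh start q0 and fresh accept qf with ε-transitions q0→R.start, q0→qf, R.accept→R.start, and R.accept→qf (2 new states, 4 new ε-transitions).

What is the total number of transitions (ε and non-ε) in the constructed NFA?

16

Building bottom-up:
Each of the 6 symbol leaves contributes 1 transition (1 symbol, 0 ε).
  r·s·r → 3 transitions (3 symbol, 0 ε)
  (r·s·r)* → 7 transitions (3 symbol, 4 ε)
  s | q | (r·s·r)* → 15 transitions (5 symbol, 10 ε)
  (s | q | (r·s·r)*)·s → 16 transitions (6 symbol, 10 ε)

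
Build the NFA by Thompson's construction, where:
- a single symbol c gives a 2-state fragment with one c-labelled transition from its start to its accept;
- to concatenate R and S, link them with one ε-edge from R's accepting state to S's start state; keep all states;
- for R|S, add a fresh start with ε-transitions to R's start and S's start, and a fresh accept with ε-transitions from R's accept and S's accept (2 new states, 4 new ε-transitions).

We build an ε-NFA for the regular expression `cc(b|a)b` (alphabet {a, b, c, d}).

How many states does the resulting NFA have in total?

Per subexpression:
Each of the 5 symbol leaves contributes a 2-state fragment.
  b|a : 6 states
  cc(b|a)b : 12 states

12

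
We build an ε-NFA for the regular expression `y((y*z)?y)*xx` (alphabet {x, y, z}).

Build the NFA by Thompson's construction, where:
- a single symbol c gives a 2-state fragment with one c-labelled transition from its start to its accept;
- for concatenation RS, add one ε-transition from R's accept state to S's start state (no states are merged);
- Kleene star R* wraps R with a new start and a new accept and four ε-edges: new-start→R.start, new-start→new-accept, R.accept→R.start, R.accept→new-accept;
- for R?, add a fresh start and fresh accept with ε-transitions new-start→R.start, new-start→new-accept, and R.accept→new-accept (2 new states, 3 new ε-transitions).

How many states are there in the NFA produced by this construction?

18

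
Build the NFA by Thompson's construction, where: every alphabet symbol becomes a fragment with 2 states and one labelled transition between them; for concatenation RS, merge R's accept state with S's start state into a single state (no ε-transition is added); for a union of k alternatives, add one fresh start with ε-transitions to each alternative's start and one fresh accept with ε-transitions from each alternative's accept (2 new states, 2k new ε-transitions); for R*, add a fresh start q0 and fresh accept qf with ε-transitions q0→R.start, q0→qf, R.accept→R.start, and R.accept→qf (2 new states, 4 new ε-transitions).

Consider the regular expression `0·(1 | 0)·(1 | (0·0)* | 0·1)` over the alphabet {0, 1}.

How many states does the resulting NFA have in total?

Recursing over subexpressions:
Each of the 8 symbol leaves contributes a 2-state fragment.
  1 | 0 — 6 states
  0·0 — 3 states
  (0·0)* — 5 states
  0·1 — 3 states
  1 | (0·0)* | 0·1 — 12 states
  0·(1 | 0)·(1 | (0·0)* | 0·1) — 18 states

18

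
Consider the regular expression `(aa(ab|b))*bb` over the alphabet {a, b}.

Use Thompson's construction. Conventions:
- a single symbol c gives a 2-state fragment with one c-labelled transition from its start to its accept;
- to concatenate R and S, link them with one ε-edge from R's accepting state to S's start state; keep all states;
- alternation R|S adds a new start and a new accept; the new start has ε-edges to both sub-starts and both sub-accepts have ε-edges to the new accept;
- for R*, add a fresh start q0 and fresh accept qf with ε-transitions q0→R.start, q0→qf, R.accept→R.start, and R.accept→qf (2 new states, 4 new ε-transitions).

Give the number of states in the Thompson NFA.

18

Per subexpression:
Each of the 7 symbol leaves contributes a 2-state fragment.
  ab — 4 states
  ab|b — 8 states
  aa(ab|b) — 12 states
  (aa(ab|b))* — 14 states
  (aa(ab|b))*bb — 18 states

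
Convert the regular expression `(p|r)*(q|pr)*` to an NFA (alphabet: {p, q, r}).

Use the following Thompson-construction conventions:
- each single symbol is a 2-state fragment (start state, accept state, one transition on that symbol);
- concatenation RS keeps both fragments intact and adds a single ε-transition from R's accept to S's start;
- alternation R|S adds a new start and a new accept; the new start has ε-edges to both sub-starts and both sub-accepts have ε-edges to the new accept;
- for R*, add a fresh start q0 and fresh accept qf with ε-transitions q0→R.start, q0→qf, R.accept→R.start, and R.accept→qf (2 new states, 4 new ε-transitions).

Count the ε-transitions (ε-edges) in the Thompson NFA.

18

By structural recursion:
Each of the 5 symbol leaves contributes 0 ε-transitions.
  p|r = 4 ε-transitions
  (p|r)* = 8 ε-transitions
  pr = 1 ε-transition
  q|pr = 5 ε-transitions
  (q|pr)* = 9 ε-transitions
  (p|r)*(q|pr)* = 18 ε-transitions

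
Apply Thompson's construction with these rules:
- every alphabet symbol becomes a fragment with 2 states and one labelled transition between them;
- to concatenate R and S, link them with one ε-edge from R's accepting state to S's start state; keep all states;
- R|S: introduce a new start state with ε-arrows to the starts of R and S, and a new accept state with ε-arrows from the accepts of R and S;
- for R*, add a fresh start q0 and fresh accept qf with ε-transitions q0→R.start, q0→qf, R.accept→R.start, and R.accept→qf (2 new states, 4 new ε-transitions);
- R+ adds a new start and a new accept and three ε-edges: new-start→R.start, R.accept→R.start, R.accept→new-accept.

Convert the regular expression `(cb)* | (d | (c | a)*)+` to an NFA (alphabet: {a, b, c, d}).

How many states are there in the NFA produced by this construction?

22

Bottom-up over the parse tree:
Each of the 5 symbol leaves contributes a 2-state fragment.
  cb = 4 states
  (cb)* = 6 states
  c | a = 6 states
  (c | a)* = 8 states
  d | (c | a)* = 12 states
  (d | (c | a)*)+ = 14 states
  (cb)* | (d | (c | a)*)+ = 22 states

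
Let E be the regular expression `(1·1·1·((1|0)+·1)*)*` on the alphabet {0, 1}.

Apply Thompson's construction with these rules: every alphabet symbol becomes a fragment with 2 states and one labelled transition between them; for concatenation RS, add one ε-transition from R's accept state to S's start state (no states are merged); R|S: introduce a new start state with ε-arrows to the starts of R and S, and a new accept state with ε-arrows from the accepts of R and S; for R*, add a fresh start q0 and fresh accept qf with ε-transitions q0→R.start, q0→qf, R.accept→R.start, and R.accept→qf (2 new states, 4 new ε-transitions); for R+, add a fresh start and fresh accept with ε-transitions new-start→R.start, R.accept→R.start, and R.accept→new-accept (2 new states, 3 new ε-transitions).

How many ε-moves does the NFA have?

Per subexpression:
Each of the 6 symbol leaves contributes 0 ε-transitions.
  1|0 : 4 ε-transitions
  (1|0)+ : 7 ε-transitions
  (1|0)+·1 : 8 ε-transitions
  ((1|0)+·1)* : 12 ε-transitions
  1·1·1·((1|0)+·1)* : 15 ε-transitions
  (1·1·1·((1|0)+·1)*)* : 19 ε-transitions

19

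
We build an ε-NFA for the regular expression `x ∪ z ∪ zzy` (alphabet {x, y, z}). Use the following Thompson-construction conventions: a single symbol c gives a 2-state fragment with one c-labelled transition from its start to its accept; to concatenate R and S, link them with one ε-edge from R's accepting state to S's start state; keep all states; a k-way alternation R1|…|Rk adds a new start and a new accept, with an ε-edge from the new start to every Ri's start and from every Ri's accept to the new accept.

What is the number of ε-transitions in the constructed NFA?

8

Bottom-up over the parse tree:
Each of the 5 symbol leaves contributes 0 ε-transitions.
  zzy → 2 ε-transitions
  x ∪ z ∪ zzy → 8 ε-transitions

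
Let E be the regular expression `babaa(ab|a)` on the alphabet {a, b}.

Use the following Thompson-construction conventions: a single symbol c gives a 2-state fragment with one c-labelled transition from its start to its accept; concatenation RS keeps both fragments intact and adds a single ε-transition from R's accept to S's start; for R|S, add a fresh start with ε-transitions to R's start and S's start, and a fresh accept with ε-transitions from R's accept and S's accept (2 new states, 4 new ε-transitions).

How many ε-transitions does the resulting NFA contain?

10

Bottom-up over the parse tree:
Each of the 8 symbol leaves contributes 0 ε-transitions.
  ab → 1 ε-transition
  ab|a → 5 ε-transitions
  babaa(ab|a) → 10 ε-transitions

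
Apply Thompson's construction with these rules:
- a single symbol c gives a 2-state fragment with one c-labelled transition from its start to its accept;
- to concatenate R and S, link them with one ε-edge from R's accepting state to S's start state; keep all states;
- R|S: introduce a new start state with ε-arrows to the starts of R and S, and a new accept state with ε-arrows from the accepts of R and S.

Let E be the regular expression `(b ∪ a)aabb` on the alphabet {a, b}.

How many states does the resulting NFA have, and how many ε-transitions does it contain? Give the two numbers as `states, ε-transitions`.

Bottom-up over the parse tree:
Each of the 6 symbol leaves contributes 2 states and 0 ε-transitions.
  b ∪ a — 6 states, 4 ε-transitions
  (b ∪ a)aabb — 14 states, 8 ε-transitions

14, 8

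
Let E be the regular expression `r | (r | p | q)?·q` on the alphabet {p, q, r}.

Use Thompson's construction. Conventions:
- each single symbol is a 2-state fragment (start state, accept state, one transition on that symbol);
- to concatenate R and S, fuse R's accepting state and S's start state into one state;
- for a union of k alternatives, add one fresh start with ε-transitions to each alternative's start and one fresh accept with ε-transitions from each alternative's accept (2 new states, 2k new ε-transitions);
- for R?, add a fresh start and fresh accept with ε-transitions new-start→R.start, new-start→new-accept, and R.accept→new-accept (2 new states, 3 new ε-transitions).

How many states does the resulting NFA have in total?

Per subexpression:
Each of the 5 symbol leaves contributes a 2-state fragment.
  r | p | q — 8 states
  (r | p | q)? — 10 states
  (r | p | q)?·q — 11 states
  r | (r | p | q)?·q — 15 states

15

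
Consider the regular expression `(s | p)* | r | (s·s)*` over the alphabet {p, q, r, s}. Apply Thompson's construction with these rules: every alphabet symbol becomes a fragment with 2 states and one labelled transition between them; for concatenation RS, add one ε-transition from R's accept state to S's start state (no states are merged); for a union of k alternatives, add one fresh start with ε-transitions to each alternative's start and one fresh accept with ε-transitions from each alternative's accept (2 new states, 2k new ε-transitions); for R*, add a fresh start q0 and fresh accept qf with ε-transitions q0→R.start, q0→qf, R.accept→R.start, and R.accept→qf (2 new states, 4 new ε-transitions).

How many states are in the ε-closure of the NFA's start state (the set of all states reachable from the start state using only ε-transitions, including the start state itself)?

11

Let C(F) = |ε-closure(F.start)| within fragment F, and note whether F accepts ε. Symbol fragments have C = 1 and do not accept ε. Then:
  s | p — new start ε-reaches every alternative's start; none of them accept ε, so the new accept is not reached: |closure| = 1 + 1 + 1 = 3
  (s | p)* — new start has ε-edges to the inner start and to the new accept, so |closure| = 2 + 3 = 5
  s·s — same as the first factor's closure: |closure| = 1
  (s·s)* — the star's fresh start ε-reaches both the body's start and the fresh accept: |closure| = 2 + 1 = 3
  (s | p)* | r | (s·s)* — |closure| = 1 (new start) + (5 + 1 + 3) + 1 (new accept, since some branch ε-reaches its own accept) = 11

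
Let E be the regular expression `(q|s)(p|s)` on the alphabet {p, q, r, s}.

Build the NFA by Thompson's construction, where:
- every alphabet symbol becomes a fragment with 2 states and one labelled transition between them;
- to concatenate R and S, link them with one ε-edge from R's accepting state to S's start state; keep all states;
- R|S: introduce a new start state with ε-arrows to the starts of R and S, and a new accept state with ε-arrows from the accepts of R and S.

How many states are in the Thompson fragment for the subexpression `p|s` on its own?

6

Fragment for `p|s`:
Each of the 2 symbol leaves contributes a 2-state fragment.
  p|s : 6 states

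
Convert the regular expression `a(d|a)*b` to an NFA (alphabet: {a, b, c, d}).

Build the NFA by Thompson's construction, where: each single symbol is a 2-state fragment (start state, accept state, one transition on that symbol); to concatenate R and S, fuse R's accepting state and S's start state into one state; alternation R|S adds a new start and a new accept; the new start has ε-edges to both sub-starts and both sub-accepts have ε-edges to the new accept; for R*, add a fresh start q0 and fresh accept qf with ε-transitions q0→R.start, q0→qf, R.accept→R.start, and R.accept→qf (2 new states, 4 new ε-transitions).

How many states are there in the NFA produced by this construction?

10

Bottom-up over the parse tree:
Each of the 4 symbol leaves contributes a 2-state fragment.
  d|a — 6 states
  (d|a)* — 8 states
  a(d|a)*b — 10 states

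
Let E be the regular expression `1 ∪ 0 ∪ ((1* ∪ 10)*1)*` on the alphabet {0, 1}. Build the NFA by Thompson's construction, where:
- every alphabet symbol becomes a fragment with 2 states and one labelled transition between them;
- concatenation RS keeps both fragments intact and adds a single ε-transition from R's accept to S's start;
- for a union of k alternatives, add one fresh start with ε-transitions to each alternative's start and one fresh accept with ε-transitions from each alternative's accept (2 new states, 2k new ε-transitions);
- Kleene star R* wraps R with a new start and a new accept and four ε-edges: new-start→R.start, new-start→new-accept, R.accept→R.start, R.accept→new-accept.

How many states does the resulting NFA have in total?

Per subexpression:
Each of the 6 symbol leaves contributes a 2-state fragment.
  1* — 4 states
  10 — 4 states
  1* ∪ 10 — 10 states
  (1* ∪ 10)* — 12 states
  (1* ∪ 10)*1 — 14 states
  ((1* ∪ 10)*1)* — 16 states
  1 ∪ 0 ∪ ((1* ∪ 10)*1)* — 22 states

22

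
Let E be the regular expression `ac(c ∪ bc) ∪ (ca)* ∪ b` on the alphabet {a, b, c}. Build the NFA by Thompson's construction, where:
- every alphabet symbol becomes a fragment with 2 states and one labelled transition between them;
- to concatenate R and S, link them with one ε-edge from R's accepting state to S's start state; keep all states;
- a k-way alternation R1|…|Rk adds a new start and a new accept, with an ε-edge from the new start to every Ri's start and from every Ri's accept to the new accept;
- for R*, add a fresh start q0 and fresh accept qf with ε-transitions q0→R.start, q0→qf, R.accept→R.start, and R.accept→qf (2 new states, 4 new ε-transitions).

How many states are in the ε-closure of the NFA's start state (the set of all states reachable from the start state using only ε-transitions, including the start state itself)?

Compute the ε-closure size of each fragment's start state recursively; a symbol fragment's start has no outgoing ε-edge, so its closure is just itself (size 1).
  bc → |closure| equals the left operand's closure size = 1 (its accept is not ε-reachable, so the closure stops there)
  c ∪ bc → |closure| = 1 + 1 + 1 = 3 (the new accept is not ε-reachable since no branch accepts ε)
  ac(c ∪ bc) → same as the first factor's closure: |closure| = 1
  ca → |closure| equals the left operand's closure size = 1 (its accept is not ε-reachable, so the closure stops there)
  (ca)* → |closure| = 1 (new start) + 1 (body) + 1 (new accept) = 3
  ac(c ∪ bc) ∪ (ca)* ∪ b → |closure| = 1 (new start) + (1 + 3 + 1) + 1 (new accept, since some branch ε-reaches its own accept) = 7

7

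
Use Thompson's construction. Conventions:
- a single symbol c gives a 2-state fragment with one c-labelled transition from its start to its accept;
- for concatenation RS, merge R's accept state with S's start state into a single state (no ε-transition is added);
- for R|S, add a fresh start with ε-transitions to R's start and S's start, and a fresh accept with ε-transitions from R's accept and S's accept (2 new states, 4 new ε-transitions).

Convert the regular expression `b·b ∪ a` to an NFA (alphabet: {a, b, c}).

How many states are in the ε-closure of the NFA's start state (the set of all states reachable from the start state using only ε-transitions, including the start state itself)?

3

Let C(F) = |ε-closure(F.start)| within fragment F, and note whether F accepts ε. Symbol fragments have C = 1 and do not accept ε. Then:
  b·b : same as the first factor's closure: |closure| = 1
  b·b ∪ a : |closure| = 1 + 1 + 1 = 3 (the new accept is not ε-reachable since no branch accepts ε)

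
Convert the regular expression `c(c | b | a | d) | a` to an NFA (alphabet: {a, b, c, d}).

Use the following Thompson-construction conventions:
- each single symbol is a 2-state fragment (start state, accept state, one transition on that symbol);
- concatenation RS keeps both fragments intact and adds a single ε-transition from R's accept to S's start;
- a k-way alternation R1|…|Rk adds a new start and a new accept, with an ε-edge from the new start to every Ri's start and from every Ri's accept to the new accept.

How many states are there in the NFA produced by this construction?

16

Bottom-up over the parse tree:
Each of the 6 symbol leaves contributes a 2-state fragment.
  c | b | a | d → 10 states
  c(c | b | a | d) → 12 states
  c(c | b | a | d) | a → 16 states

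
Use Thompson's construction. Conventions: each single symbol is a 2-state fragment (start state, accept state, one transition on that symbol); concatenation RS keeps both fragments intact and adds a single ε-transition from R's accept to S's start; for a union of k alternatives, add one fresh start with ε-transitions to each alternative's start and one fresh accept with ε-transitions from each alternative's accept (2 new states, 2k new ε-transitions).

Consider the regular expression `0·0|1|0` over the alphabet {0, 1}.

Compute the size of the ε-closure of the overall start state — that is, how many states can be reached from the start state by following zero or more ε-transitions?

Let C(F) = |ε-closure(F.start)| within fragment F, and note whether F accepts ε. Symbol fragments have C = 1 and do not accept ε. Then:
  0·0 → same as the first factor's closure: |ε-closure| = 1
  0·0|1|0 → |ε-closure| = 1 + 1 + 1 + 1 = 4 (the new accept is not ε-reachable since no branch accepts ε)

4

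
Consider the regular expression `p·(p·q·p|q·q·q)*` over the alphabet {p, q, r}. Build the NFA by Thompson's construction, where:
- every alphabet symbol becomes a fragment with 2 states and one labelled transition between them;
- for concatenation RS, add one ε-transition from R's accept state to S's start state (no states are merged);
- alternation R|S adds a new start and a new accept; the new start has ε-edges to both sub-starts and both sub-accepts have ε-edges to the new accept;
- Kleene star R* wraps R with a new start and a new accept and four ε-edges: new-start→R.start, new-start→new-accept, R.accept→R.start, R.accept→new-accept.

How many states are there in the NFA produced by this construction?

18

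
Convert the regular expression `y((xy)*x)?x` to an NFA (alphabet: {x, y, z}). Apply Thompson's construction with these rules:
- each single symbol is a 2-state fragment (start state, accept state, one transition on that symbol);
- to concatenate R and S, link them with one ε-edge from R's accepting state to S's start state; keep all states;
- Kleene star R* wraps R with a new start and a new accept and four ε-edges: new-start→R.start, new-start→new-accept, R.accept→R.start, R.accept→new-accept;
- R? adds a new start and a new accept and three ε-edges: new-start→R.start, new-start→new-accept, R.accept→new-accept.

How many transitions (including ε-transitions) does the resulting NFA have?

Bottom-up over the parse tree:
Each of the 5 symbol leaves contributes 1 transition (1 symbol, 0 ε).
  xy → 3 transitions (2 symbol, 1 ε)
  (xy)* → 7 transitions (2 symbol, 5 ε)
  (xy)*x → 9 transitions (3 symbol, 6 ε)
  ((xy)*x)? → 12 transitions (3 symbol, 9 ε)
  y((xy)*x)?x → 16 transitions (5 symbol, 11 ε)

16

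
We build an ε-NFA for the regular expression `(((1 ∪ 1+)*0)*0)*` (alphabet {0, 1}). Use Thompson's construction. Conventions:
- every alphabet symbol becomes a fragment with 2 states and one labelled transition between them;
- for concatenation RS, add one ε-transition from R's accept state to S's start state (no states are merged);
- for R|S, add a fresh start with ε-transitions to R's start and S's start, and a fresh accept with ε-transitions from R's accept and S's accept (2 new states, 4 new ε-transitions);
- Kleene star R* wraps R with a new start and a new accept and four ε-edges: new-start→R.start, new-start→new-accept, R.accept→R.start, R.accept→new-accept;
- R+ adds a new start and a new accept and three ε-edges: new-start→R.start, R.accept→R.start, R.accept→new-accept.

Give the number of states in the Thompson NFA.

Bottom-up over the parse tree:
Each of the 4 symbol leaves contributes a 2-state fragment.
  1+ — 4 states
  1 ∪ 1+ — 8 states
  (1 ∪ 1+)* — 10 states
  (1 ∪ 1+)*0 — 12 states
  ((1 ∪ 1+)*0)* — 14 states
  ((1 ∪ 1+)*0)*0 — 16 states
  (((1 ∪ 1+)*0)*0)* — 18 states

18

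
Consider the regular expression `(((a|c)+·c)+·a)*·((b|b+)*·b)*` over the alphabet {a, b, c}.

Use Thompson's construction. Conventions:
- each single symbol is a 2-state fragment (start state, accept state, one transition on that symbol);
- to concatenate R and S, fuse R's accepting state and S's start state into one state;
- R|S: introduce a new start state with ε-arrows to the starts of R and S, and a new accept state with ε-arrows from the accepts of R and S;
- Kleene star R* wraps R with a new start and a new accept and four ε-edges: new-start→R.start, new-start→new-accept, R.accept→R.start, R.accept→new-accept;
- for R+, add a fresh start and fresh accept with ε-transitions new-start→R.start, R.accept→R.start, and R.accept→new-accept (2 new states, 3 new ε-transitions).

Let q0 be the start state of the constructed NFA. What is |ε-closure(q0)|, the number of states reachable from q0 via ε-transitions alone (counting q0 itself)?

14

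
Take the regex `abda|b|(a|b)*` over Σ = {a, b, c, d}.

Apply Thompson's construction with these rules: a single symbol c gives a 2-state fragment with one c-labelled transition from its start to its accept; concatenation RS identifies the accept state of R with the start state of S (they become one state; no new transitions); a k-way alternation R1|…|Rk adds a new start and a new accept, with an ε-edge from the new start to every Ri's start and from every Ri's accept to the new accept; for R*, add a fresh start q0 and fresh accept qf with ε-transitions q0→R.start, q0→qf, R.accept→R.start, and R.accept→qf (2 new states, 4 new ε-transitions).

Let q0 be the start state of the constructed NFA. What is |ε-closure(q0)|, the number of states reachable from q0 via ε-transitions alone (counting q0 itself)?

9

Work bottom-up. For each fragment F, track |ε-closure(F.start)| and whether F's accept lies in that closure (i.e. whether F accepts ε). A single-symbol fragment has closure size 1 and does not accept ε.
  abda : |closure| equals the left operand's closure size = 1 (its accept is not ε-reachable, so the closure stops there)
  a|b : |closure| = 1 + 1 + 1 = 3 (the new accept is not ε-reachable since no branch accepts ε)
  (a|b)* : |closure| = 1 (new start) + 3 (body) + 1 (new accept) = 5
  abda|b|(a|b)* : new start ε-reaches every alternative's start; at least one alternative accepts ε, so the union's new accept is reached too: |closure| = 1 + 1 + 1 + 5 + 1 = 9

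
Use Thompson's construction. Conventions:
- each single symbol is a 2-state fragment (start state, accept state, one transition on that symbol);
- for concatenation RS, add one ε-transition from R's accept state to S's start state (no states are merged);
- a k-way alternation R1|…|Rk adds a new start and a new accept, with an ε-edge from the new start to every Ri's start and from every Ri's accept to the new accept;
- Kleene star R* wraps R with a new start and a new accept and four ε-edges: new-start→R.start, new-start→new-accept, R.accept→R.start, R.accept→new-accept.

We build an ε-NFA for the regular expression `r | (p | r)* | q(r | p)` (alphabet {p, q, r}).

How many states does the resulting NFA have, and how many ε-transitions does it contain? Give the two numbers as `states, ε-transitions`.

By structural recursion:
Each of the 6 symbol leaves contributes 2 states and 0 ε-transitions.
  p | r : 6 states, 4 ε-transitions
  (p | r)* : 8 states, 8 ε-transitions
  r | p : 6 states, 4 ε-transitions
  q(r | p) : 8 states, 5 ε-transitions
  r | (p | r)* | q(r | p) : 20 states, 19 ε-transitions

20, 19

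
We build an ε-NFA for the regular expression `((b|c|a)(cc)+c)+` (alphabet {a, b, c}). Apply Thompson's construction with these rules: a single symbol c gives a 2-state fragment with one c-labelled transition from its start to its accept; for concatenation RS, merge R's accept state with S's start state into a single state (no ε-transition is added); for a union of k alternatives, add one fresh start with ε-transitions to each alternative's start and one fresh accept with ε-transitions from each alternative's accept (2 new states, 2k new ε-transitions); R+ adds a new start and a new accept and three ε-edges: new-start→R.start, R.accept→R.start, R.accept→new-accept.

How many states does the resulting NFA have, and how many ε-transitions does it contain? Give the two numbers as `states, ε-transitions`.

Building bottom-up:
Each of the 6 symbol leaves contributes 2 states and 0 ε-transitions.
  b|c|a = 8 states, 6 ε-transitions
  cc = 3 states, 0 ε-transitions
  (cc)+ = 5 states, 3 ε-transitions
  (b|c|a)(cc)+c = 13 states, 9 ε-transitions
  ((b|c|a)(cc)+c)+ = 15 states, 12 ε-transitions

15, 12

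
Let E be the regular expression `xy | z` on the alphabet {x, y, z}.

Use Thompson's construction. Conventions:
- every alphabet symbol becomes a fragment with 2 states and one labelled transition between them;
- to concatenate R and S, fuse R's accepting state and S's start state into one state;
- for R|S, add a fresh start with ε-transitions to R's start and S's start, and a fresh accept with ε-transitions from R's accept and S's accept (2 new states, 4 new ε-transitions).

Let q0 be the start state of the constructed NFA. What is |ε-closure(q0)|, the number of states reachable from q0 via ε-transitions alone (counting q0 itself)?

Compute the ε-closure size of each fragment's start state recursively; a symbol fragment's start has no outgoing ε-edge, so its closure is just itself (size 1).
  xy — |closure| equals the left operand's closure size = 1 (its accept is not ε-reachable, so the closure stops there)
  xy | z — new start ε-reaches every alternative's start; none of them accept ε, so the new accept is not reached: |closure| = 1 + 1 + 1 = 3

3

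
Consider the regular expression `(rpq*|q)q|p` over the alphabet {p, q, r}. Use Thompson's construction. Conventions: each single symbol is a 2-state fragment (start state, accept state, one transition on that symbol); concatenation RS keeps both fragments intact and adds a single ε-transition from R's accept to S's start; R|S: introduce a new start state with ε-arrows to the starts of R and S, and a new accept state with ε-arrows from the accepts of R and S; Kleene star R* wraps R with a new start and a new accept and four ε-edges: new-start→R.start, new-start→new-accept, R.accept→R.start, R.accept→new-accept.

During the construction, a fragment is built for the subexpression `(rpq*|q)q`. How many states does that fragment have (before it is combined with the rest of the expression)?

14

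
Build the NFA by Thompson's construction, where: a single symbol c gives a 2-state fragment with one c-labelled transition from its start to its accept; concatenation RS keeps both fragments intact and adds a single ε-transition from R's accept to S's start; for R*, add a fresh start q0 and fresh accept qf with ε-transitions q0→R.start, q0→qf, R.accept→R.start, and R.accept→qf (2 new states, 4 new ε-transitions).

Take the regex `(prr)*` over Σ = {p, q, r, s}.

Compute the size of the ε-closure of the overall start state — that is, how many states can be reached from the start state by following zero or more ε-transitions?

3

Let C(F) = |ε-closure(F.start)| within fragment F, and note whether F accepts ε. Symbol fragments have C = 1 and do not accept ε. Then:
  prr → C equals the left operand's closure size = 1 (its accept is not ε-reachable, so the closure stops there)
  (prr)* → the star's fresh start ε-reaches both the body's start and the fresh accept: C = 2 + 1 = 3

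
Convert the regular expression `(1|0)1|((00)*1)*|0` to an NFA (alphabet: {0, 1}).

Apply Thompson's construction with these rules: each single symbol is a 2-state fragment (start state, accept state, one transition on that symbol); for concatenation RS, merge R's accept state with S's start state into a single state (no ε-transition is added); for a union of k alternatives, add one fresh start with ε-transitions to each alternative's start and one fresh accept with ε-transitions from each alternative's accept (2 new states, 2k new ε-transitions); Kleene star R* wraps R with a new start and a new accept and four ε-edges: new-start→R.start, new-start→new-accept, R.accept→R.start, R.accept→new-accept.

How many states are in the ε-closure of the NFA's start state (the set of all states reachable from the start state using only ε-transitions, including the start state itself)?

11

Compute the ε-closure size of each fragment's start state recursively; a symbol fragment's start has no outgoing ε-edge, so its closure is just itself (size 1).
  1|0 — |ε-closure| = 1 + 1 + 1 = 3 (the new accept is not ε-reachable since no branch accepts ε)
  (1|0)1 — |ε-closure| equals the left operand's closure size = 3 (its accept is not ε-reachable, so the closure stops there)
  00 — same as the first factor's closure: |ε-closure| = 1
  (00)* — the star's fresh start ε-reaches both the body's start and the fresh accept: |ε-closure| = 2 + 1 = 3
  (00)*1 — |ε-closure| = 3 + (1−1) = 3 (closure spills across the concat boundary because the left factor accepts ε)
  ((00)*1)* — |ε-closure| = 1 (new start) + 3 (body) + 1 (new accept) = 5
  (1|0)1|((00)*1)*|0 — new start ε-reaches every alternative's start; at least one alternative accepts ε, so the union's new accept is reached too: |ε-closure| = 1 + 3 + 5 + 1 + 1 = 11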